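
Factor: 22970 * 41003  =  941838910=2^1 * 5^1 * 131^1*313^1*2297^1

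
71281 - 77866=-6585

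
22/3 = 22/3 = 7.33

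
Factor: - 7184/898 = -8 = - 2^3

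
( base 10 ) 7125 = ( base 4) 1233111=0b1101111010101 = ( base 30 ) 7rf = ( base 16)1BD5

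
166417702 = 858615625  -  692197923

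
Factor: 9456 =2^4*3^1*197^1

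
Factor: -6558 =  - 2^1* 3^1*1093^1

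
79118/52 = 3043/2 = 1521.50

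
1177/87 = 1177/87 = 13.53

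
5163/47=5163/47 =109.85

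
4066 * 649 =2638834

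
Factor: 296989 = 7^2*11^1*19^1*29^1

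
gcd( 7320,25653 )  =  3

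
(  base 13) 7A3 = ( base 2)10100100100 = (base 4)110210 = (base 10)1316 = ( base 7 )3560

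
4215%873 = 723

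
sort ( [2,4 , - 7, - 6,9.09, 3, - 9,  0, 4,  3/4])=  [ - 9,-7, - 6,0,3/4 , 2,3,4,4,9.09] 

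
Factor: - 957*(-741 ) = 3^2*11^1*13^1*19^1*29^1 = 709137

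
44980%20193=4594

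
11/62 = 11/62 = 0.18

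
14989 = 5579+9410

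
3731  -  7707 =-3976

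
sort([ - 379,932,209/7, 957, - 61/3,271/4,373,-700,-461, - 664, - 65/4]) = [ - 700, - 664,-461, - 379 , - 61/3,-65/4,209/7,271/4,373, 932,957 ]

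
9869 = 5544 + 4325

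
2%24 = 2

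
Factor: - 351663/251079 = - 923/659 = - 13^1*71^1*659^(  -  1) 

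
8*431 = 3448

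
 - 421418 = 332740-754158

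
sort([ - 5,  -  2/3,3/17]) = [ - 5, - 2/3,  3/17] 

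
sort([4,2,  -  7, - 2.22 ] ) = [ - 7,-2.22,2, 4 ] 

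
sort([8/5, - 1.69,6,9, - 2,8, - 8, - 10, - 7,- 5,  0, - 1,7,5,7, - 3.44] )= [ - 10, - 8, - 7, - 5, - 3.44, - 2 , - 1.69, - 1, 0,8/5,5, 6,7,7,8,9 ]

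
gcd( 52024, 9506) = 14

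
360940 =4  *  90235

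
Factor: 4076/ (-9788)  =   - 1019/2447 =-1019^1* 2447^( - 1)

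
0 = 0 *159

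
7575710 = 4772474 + 2803236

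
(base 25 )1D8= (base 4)32332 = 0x3be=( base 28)166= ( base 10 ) 958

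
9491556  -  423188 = 9068368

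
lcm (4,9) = 36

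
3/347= 3/347 = 0.01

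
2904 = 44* 66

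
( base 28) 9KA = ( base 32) 7ea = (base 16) 1dca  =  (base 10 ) 7626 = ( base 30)8e6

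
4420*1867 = 8252140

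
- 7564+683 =-6881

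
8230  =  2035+6195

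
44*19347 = 851268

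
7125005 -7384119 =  - 259114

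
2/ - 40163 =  - 1 +40161/40163 = - 0.00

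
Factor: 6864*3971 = 27256944= 2^4 * 3^1*11^2 *13^1*19^2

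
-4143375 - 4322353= - 8465728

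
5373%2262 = 849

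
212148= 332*639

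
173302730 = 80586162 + 92716568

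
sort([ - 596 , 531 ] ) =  [-596, 531 ]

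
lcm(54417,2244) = 217668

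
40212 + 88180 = 128392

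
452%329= 123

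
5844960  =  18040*324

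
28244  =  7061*4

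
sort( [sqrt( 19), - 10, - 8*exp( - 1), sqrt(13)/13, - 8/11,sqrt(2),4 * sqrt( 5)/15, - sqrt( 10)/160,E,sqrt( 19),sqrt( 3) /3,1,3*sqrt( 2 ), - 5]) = [ - 10, - 5, - 8*exp( - 1), - 8/11, - sqrt( 10 ) /160,sqrt( 13)/13,sqrt ( 3 )/3,4*sqrt( 5 ) /15,1, sqrt( 2 ),E,3 * sqrt( 2 ),sqrt( 19),  sqrt( 19)]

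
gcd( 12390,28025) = 295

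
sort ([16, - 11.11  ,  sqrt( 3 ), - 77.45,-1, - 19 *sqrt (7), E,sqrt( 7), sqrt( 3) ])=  [-77.45, - 19*sqrt(7 ),  -  11.11, - 1,sqrt(3) , sqrt (3),sqrt( 7),E,16]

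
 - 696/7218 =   -  116/1203 = - 0.10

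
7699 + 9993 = 17692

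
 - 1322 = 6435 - 7757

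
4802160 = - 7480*( - 642)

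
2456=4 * 614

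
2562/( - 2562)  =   - 1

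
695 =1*695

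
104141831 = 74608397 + 29533434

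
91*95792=8717072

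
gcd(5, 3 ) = 1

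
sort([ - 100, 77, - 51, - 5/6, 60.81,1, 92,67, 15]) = [ - 100, - 51 , - 5/6 , 1,15, 60.81, 67,77, 92 ] 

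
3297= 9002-5705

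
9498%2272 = 410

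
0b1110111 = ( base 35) 3e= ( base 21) 5e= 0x77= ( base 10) 119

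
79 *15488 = 1223552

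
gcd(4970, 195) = 5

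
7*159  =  1113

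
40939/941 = 43  +  476/941 = 43.51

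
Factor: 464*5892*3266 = 2^7* 3^1 * 23^1*29^1*71^1*491^1 = 8928878208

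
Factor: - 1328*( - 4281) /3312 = 3^ (-1)*23^(  -  1)*83^1*1427^1 = 118441/69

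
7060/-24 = -1765/6= - 294.17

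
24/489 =8/163 = 0.05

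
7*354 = 2478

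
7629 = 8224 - 595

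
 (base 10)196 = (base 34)5Q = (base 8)304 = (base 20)9g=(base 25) 7l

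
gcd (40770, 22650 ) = 4530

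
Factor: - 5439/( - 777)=7^1 = 7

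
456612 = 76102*6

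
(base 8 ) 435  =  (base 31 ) 96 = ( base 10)285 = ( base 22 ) CL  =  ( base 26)AP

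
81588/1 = 81588   =  81588.00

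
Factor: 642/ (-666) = -107/111 = -3^( - 1)*37^(-1)*107^1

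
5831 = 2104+3727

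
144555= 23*6285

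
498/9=166/3  =  55.33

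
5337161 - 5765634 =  - 428473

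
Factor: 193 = 193^1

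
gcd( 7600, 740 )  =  20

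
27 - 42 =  - 15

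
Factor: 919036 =2^2*229759^1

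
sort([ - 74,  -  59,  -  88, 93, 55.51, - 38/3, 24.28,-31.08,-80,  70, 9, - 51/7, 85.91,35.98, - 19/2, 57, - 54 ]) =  [ - 88, - 80, - 74, - 59,-54,-31.08 , - 38/3, - 19/2 , - 51/7, 9,24.28,35.98, 55.51, 57, 70, 85.91,93 ] 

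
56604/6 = 9434=9434.00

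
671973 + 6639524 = 7311497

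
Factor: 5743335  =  3^1 * 5^1*13^1 *29453^1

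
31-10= 21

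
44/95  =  44/95 = 0.46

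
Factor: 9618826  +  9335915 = 3^1*13^1*373^1*1303^1 = 18954741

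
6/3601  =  6/3601 = 0.00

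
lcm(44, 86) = 1892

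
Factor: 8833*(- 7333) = -64772389 =-11^2*73^1*7333^1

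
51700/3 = 51700/3 = 17233.33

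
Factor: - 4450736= - 2^4*17^1*16363^1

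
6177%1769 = 870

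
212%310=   212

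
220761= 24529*9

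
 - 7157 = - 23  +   - 7134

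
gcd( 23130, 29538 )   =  18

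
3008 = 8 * 376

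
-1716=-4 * 429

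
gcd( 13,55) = 1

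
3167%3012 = 155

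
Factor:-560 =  - 2^4*5^1*7^1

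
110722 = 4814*23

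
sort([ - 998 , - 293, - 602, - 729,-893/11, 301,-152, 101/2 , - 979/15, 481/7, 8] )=[ - 998, - 729 , - 602, - 293, - 152, - 893/11, - 979/15, 8, 101/2, 481/7, 301]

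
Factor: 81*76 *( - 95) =-584820 = - 2^2*3^4*5^1*19^2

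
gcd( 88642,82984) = 1886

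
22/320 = 11/160 = 0.07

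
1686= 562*3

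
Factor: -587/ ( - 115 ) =5^( - 1)*23^( - 1)*587^1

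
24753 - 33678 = - 8925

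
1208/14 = 86 + 2/7 = 86.29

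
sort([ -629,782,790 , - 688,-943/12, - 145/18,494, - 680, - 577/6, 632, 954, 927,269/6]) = [-688, - 680, - 629, -577/6, - 943/12, - 145/18,269/6,494,632,782,790, 927,  954 ] 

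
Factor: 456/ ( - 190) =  - 12/5 = -2^2*3^1*5^( - 1 )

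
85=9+76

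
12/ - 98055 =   -  4/32685 =- 0.00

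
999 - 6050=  - 5051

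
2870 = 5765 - 2895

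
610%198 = 16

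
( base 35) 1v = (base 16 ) 42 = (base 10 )66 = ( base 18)3c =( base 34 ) 1W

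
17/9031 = 17/9031 =0.00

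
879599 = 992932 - 113333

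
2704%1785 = 919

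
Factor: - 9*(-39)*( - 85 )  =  - 29835 = - 3^3*5^1*13^1 *17^1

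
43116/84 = 513 + 2/7 = 513.29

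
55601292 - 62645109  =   - 7043817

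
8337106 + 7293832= 15630938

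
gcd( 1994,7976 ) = 1994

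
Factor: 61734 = 2^1*3^1*10289^1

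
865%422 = 21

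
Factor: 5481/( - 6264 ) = -2^(- 3) * 7^1 = -  7/8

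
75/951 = 25/317= 0.08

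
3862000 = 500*7724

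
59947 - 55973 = 3974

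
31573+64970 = 96543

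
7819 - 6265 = 1554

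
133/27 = 133/27 = 4.93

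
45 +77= 122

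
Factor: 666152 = 2^3*83269^1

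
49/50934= 49/50934 = 0.00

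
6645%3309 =27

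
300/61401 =100/20467 = 0.00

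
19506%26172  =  19506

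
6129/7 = 6129/7  =  875.57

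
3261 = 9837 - 6576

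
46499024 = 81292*572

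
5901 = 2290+3611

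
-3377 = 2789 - 6166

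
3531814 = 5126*689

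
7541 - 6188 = 1353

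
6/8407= 6/8407= 0.00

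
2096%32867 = 2096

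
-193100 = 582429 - 775529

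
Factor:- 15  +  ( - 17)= - 2^5= - 32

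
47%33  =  14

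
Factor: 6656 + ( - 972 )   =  2^2*7^2*29^1=5684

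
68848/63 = 68848/63 = 1092.83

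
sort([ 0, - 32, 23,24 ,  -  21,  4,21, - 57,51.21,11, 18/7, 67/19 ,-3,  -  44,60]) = [ -57 , - 44,-32, - 21, - 3,0, 18/7,67/19, 4,11  ,  21, 23,24, 51.21,60 ] 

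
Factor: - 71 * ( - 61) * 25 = 108275=5^2*61^1 * 71^1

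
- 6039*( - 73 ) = 440847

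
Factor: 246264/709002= 124/357 = 2^2*3^( -1)*7^( - 1)*17^(-1 ) * 31^1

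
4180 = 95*44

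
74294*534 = 39672996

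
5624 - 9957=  - 4333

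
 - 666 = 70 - 736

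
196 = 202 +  -6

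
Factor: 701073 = 3^2*61^1 * 1277^1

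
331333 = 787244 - 455911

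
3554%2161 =1393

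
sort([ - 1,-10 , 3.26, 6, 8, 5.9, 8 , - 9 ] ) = [ - 10 , - 9 , - 1, 3.26, 5.9, 6, 8,  8]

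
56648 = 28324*2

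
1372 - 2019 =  - 647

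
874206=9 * 97134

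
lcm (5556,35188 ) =105564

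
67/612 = 67/612 = 0.11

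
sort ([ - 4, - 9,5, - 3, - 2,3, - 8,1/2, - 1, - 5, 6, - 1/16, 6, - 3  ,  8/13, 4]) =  [ - 9, - 8, - 5, - 4, - 3, - 3,-2, - 1, - 1/16, 1/2, 8/13, 3, 4, 5, 6 , 6 ]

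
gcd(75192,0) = 75192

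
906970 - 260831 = 646139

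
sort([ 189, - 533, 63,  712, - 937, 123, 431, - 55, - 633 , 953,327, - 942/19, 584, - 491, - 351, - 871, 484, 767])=[ - 937,-871, - 633,- 533, - 491, - 351, - 55, - 942/19, 63, 123,189,327, 431 , 484, 584, 712, 767, 953]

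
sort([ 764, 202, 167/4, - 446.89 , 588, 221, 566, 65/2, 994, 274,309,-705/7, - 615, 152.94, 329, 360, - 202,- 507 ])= [ - 615, - 507, - 446.89, - 202 , - 705/7, 65/2,  167/4,152.94, 202, 221,  274,309, 329, 360, 566,588,  764, 994 ] 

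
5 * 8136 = 40680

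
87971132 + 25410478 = 113381610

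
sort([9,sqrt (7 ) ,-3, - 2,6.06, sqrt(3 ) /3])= [ - 3, - 2,sqrt( 3)/3, sqrt(7 ), 6.06, 9]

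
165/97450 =33/19490 = 0.00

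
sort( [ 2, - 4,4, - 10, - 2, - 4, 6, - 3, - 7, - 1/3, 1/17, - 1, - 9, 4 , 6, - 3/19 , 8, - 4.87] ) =[-10, - 9, -7, - 4.87, - 4, - 4,-3,-2, - 1,-1/3, - 3/19,1/17,2,  4,4, 6, 6, 8 ] 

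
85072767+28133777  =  113206544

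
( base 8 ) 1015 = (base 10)525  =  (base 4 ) 20031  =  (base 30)HF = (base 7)1350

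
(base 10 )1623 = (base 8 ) 3127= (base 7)4506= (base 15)733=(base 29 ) 1qs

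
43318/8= 21659/4 = 5414.75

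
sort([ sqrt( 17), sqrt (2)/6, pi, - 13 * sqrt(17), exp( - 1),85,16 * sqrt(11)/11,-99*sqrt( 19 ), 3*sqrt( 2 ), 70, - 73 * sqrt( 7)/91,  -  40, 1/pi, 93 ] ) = [ - 99 * sqrt(19),- 13*sqrt( 17), - 40, - 73 * sqrt(7 )/91, sqrt(2)/6, 1/pi,exp(-1 ),  pi, sqrt( 17), 3 * sqrt(2),16*sqrt( 11)/11, 70,  85, 93]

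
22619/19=22619/19 = 1190.47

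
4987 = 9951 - 4964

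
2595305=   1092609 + 1502696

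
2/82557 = 2/82557 = 0.00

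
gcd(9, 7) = 1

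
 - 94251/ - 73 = 94251/73=1291.11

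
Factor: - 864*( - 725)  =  2^5*3^3*5^2  *29^1 = 626400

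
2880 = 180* 16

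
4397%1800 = 797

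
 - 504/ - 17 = 29 + 11/17=29.65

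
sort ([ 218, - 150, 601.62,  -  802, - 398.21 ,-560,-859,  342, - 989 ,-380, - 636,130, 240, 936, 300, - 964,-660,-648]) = [ - 989, - 964,-859, - 802, - 660, - 648, - 636, - 560, - 398.21, - 380, - 150,130,218, 240,  300,  342,601.62, 936] 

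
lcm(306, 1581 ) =9486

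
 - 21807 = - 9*2423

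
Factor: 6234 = 2^1*3^1*1039^1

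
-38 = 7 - 45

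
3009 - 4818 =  - 1809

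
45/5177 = 45/5177 = 0.01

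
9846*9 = 88614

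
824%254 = 62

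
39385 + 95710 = 135095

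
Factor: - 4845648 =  - 2^4 * 3^1*157^1*643^1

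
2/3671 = 2/3671 = 0.00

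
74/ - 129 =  - 1+ 55/129 =- 0.57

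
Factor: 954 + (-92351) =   -  91397^1 = - 91397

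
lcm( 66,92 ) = 3036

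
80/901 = 80/901 =0.09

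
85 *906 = 77010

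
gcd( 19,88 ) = 1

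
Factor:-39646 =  - 2^1 * 43^1*461^1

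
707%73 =50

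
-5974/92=-65 + 3/46  =  - 64.93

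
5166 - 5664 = -498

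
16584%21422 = 16584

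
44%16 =12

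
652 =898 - 246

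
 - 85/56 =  - 2  +  27/56 = - 1.52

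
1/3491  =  1/3491 = 0.00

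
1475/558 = 2 + 359/558 = 2.64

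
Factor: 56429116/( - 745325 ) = -2^2*5^( - 2 )*7^( - 1)*4259^( - 1 ) * 14107279^1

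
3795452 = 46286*82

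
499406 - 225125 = 274281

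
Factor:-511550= -2^1*5^2*13^1*787^1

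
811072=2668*304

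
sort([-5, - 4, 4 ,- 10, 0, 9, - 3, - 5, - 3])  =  [ - 10,- 5 , - 5, - 4,  -  3, - 3, 0,  4, 9]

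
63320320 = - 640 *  ( - 98938) 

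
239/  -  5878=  - 1 + 5639/5878 = - 0.04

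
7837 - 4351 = 3486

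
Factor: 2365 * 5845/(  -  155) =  - 2764685/31 = -5^1*7^1*11^1*31^( - 1) * 43^1*167^1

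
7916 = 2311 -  - 5605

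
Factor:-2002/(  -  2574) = 3^( - 2)*7^1  =  7/9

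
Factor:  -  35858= - 2^1*17929^1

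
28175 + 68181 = 96356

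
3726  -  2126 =1600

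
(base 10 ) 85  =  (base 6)221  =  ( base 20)45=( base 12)71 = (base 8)125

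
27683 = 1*27683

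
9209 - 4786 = 4423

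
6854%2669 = 1516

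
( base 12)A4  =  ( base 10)124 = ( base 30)44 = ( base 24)54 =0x7C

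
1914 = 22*87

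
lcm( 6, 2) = 6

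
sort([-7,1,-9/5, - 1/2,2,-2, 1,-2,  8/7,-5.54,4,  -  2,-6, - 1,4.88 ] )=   [ - 7, - 6,- 5.54, -2, - 2, - 2, - 9/5,-1, - 1/2, 1, 1, 8/7,2,4, 4.88 ] 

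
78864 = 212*372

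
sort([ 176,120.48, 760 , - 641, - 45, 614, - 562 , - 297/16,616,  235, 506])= [-641,  -  562,  -  45, - 297/16, 120.48, 176, 235 , 506,614 , 616,760] 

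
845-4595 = - 3750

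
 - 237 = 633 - 870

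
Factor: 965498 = 2^1*17^1*73^1 * 389^1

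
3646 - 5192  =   - 1546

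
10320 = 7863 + 2457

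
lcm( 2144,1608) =6432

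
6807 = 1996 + 4811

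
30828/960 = 32 + 9/80 = 32.11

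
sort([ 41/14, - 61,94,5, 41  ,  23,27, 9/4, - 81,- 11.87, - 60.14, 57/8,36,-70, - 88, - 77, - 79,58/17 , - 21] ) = [  -  88, - 81, - 79,  -  77, - 70,-61, - 60.14,  -  21, - 11.87,9/4,41/14,58/17, 5,57/8,  23, 27,36,41, 94 ]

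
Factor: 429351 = 3^1 * 13^1*101^1*109^1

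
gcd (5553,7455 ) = 3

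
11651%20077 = 11651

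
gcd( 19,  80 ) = 1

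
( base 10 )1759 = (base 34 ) 1hp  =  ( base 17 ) 618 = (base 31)1PN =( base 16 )6DF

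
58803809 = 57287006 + 1516803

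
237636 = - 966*(-246)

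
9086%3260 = 2566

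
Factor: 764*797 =608908 = 2^2*191^1*797^1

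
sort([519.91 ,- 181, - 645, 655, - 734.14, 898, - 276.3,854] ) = [ - 734.14, - 645, - 276.3, - 181,519.91, 655, 854, 898] 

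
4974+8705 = 13679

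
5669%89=62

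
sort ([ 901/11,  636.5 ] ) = [ 901/11, 636.5]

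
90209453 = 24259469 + 65949984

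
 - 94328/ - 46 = 2050 + 14/23 =2050.61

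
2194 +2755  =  4949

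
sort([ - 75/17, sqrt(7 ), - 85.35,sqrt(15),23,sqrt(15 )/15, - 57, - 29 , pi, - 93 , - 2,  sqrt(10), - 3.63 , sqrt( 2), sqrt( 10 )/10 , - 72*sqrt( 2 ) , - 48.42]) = [ - 72*sqrt( 2) , - 93, - 85.35, -57 , - 48.42,-29, - 75/17,-3.63 , - 2,sqrt(15 )/15, sqrt( 10) /10 , sqrt( 2),  sqrt(7 ),  pi , sqrt( 10 ),sqrt ( 15 ), 23 ]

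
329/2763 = 329/2763 = 0.12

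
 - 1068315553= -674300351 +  - 394015202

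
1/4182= 1/4182=0.00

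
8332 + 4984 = 13316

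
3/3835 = 3/3835 = 0.00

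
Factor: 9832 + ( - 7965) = 1867^1 = 1867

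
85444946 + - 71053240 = 14391706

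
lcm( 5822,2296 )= 163016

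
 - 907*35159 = -31889213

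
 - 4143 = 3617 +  - 7760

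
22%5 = 2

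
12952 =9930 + 3022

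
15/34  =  15/34=0.44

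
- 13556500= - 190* 71350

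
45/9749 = 45/9749 = 0.00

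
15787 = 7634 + 8153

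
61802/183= 61802/183 = 337.72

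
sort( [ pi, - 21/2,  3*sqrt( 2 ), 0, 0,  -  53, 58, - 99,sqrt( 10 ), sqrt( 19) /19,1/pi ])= [- 99,  -  53, - 21/2, 0,0,  sqrt( 19)/19,1/pi, pi,  sqrt(10),  3*sqrt( 2),58 ]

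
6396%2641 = 1114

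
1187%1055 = 132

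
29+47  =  76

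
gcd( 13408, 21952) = 32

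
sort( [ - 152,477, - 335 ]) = [ - 335 ,- 152,477 ]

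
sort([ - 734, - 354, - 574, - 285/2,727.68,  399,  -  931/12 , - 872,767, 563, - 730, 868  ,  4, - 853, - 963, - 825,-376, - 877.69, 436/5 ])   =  [ - 963,-877.69,-872, - 853, - 825,-734, - 730,-574, - 376, - 354,-285/2, - 931/12,  4,436/5, 399,563, 727.68,767,868 ] 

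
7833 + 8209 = 16042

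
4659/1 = 4659 = 4659.00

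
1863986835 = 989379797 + 874607038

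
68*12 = 816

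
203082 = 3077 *66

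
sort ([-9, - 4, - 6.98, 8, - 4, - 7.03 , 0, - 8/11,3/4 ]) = [ - 9,-7.03,-6.98,-4,- 4, - 8/11, 0, 3/4, 8 ] 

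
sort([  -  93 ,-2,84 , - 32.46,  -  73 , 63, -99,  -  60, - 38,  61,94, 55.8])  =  [ - 99, - 93, - 73, - 60,-38,  -  32.46,  -  2,  55.8,  61,  63,  84, 94]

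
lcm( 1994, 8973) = 17946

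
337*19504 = 6572848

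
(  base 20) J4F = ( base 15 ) 2430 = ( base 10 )7695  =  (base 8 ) 17017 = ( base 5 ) 221240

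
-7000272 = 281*( - 24912)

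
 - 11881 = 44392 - 56273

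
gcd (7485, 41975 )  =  5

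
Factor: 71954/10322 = 13^( - 1)*397^ ( - 1 )*35977^1 = 35977/5161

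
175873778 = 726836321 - 550962543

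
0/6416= 0 = 0.00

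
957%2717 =957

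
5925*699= 4141575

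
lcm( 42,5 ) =210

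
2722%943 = 836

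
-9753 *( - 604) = 5890812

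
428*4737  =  2027436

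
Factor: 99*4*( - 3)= - 2^2*3^3*11^1=- 1188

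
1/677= 1/677 = 0.00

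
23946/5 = 4789 + 1/5= 4789.20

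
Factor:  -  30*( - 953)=2^1*3^1*5^1 * 953^1= 28590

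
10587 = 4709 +5878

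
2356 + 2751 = 5107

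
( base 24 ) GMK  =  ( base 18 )1C28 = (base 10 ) 9764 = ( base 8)23044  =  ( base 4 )2120210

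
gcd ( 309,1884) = 3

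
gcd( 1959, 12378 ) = 3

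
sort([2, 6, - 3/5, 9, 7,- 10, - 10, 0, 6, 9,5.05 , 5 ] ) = [ - 10, - 10, - 3/5,0, 2,  5,5.05, 6,6, 7, 9, 9]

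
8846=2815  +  6031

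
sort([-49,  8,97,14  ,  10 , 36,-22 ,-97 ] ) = [ - 97, -49, - 22,8,10,14,36,97]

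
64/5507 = 64/5507 = 0.01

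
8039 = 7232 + 807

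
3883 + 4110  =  7993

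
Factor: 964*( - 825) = -795300 = - 2^2 * 3^1 * 5^2*11^1*241^1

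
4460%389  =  181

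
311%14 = 3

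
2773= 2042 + 731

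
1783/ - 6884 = - 1 + 5101/6884 = -  0.26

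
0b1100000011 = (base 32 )O3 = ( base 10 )771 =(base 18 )26f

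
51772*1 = 51772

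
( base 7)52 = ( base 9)41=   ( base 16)25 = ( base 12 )31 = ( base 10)37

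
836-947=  - 111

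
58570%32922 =25648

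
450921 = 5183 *87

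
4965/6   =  827 + 1/2 = 827.50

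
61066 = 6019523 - 5958457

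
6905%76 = 65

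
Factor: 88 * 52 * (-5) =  - 2^5*5^1*11^1 * 13^1 = -  22880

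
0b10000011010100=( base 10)8404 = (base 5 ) 232104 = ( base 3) 102112021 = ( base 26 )cb6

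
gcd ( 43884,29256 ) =14628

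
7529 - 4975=2554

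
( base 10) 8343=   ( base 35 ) 6SD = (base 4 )2002113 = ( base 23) FHH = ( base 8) 20227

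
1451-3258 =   -  1807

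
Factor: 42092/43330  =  34/35 = 2^1*5^( - 1 ) * 7^(- 1 )*17^1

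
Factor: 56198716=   2^2*7^1*2007097^1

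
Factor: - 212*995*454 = -2^3 * 5^1*53^1 * 199^1 * 227^1  =  - 95766760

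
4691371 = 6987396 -2296025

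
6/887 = 6/887= 0.01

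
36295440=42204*860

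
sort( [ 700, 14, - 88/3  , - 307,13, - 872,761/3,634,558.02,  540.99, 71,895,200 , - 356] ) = [-872, - 356, - 307,-88/3,13, 14,71, 200,761/3, 540.99,558.02,634 , 700, 895] 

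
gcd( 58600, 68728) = 8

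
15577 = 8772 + 6805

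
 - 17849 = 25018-42867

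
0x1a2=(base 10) 418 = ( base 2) 110100010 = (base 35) bx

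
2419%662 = 433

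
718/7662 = 359/3831 = 0.09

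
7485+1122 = 8607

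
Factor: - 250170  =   - 2^1 * 3^1*5^1 * 31^1 * 269^1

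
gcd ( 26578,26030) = 274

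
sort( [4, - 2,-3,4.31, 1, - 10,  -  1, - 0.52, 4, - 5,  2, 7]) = [ - 10,-5, - 3, - 2, - 1  , - 0.52,  1, 2,  4,4,4.31,7 ] 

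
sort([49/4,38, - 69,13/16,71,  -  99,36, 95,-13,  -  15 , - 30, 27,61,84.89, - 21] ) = [ -99 , - 69, - 30,-21, - 15, - 13,13/16, 49/4,27,36, 38,61,71, 84.89,95] 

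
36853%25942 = 10911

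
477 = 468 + 9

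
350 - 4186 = - 3836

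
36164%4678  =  3418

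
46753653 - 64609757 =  - 17856104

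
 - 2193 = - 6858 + 4665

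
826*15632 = 12912032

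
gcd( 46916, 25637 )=1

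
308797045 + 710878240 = 1019675285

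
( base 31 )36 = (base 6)243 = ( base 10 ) 99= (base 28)3f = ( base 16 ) 63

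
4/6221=4/6221 = 0.00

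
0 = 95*0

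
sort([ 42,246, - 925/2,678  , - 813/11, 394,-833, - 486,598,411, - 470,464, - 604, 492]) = [-833,  -  604, - 486, - 470,-925/2, - 813/11,42, 246, 394, 411,464,492,598,678 ]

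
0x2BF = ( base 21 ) 1ca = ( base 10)703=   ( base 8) 1277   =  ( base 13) 421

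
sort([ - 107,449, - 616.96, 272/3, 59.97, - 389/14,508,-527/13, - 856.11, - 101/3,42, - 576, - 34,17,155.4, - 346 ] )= [ - 856.11, - 616.96,-576, - 346, - 107,-527/13, - 34,-101/3,-389/14,17, 42, 59.97, 272/3 , 155.4,449,508 ] 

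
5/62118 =5/62118  =  0.00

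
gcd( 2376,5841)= 99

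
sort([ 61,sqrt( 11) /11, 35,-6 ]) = [ - 6, sqrt( 11)/11, 35, 61 ]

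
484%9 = 7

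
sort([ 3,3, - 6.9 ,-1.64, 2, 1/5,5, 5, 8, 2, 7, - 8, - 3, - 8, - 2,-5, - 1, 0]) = [ - 8, - 8,- 6.9,-5, - 3, - 2,- 1.64,-1,0, 1/5, 2, 2, 3, 3,5,  5,7, 8 ] 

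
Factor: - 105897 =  - 3^1*11^1*3209^1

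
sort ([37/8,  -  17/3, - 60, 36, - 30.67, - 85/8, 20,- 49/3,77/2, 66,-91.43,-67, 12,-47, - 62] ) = [ - 91.43 , - 67  , - 62, - 60,-47,-30.67, - 49/3,  -  85/8, - 17/3, 37/8, 12,20, 36,77/2, 66]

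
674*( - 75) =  - 50550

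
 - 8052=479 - 8531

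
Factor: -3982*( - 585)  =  2^1*3^2*5^1*11^1* 13^1*181^1 = 2329470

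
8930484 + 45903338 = 54833822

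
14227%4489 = 760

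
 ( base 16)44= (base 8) 104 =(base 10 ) 68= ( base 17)40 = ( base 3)2112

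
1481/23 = 64 + 9/23 = 64.39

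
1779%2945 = 1779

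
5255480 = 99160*53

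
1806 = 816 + 990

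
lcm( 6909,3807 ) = 186543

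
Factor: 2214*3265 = 7228710=2^1*3^3*5^1*41^1*653^1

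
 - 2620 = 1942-4562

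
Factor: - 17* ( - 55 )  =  935 = 5^1*11^1 * 17^1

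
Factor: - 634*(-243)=154062 = 2^1 *3^5*317^1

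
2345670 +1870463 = 4216133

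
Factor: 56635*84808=4803101080 = 2^3*5^1 * 47^1*241^1*10601^1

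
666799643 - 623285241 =43514402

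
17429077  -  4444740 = 12984337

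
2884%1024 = 836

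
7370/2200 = 67/20 = 3.35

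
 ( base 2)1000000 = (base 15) 44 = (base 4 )1000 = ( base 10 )64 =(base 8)100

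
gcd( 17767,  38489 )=1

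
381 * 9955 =3792855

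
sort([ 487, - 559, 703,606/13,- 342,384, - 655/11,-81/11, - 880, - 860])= [ - 880, - 860, - 559,-342, - 655/11, - 81/11,606/13,384,487,703 ] 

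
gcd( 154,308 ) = 154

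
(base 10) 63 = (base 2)111111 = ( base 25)2d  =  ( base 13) 4B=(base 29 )25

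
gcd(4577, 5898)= 1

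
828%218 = 174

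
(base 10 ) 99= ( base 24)43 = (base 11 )90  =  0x63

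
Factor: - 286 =-2^1*11^1*13^1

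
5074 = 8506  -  3432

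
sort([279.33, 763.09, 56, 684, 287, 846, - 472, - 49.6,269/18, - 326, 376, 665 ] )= [ - 472 , - 326, - 49.6 , 269/18, 56, 279.33,287, 376, 665 , 684, 763.09, 846 ]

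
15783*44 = 694452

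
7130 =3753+3377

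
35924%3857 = 1211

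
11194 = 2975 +8219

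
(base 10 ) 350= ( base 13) 20c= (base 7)1010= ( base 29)C2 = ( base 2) 101011110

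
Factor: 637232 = 2^4 * 39827^1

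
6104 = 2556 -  - 3548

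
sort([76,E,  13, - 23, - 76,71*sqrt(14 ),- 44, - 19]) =[ - 76, - 44, - 23, - 19,E,13, 76, 71 * sqrt( 14 )]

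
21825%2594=1073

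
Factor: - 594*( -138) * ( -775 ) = - 63528300 = -2^2*3^4 * 5^2*11^1*23^1 * 31^1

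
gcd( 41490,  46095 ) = 15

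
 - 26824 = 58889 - 85713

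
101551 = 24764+76787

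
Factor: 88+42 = 130 = 2^1*5^1*13^1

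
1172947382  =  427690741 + 745256641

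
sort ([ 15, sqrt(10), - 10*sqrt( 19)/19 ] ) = [- 10 *sqrt (19 ) /19, sqrt( 10),15 ]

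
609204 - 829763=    - 220559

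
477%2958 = 477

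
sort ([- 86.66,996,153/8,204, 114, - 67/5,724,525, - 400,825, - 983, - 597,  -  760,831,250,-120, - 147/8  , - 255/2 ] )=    [ - 983, - 760, - 597,- 400,- 255/2 , - 120, -86.66, - 147/8, - 67/5,153/8, 114,204,  250,525,724 , 825,831,996]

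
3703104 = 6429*576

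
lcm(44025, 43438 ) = 3257850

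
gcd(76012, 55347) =1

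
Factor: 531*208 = 110448 = 2^4*3^2  *  13^1*59^1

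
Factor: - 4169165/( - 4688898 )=2^(  -  1 ) * 3^(-1 )*5^1*7^3*11^1*13^1*17^1*781483^ ( - 1)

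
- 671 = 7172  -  7843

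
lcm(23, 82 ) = 1886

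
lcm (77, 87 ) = 6699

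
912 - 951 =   -  39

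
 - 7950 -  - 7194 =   -  756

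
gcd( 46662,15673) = 7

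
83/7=83/7  =  11.86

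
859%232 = 163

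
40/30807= 40/30807 = 0.00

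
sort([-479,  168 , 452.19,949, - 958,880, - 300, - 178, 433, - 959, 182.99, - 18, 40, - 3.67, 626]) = [ - 959,  -  958,  -  479,  -  300,-178, - 18, - 3.67, 40, 168, 182.99, 433, 452.19,626 , 880, 949]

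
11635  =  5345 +6290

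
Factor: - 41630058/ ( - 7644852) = 2^( - 1 )*3^1 * 73^( - 1 )*2909^ ( - 1)*770927^1 = 2312781/424714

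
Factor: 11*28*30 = 9240= 2^3 * 3^1 * 5^1*7^1* 11^1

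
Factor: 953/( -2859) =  - 1/3 = -3^ ( - 1) 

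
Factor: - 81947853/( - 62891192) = 2^( - 3)*3^2*7^( - 1) * 359^1*1951^1*86389^( - 1) = 6303681/4837784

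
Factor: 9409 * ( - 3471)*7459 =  - 243600788301 = - 3^1 *13^1*89^1*97^2*7459^1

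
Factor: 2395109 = 139^1 * 17231^1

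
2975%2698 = 277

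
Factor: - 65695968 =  - 2^5*3^3*13^1*5849^1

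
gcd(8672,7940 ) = 4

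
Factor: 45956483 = 257^1*178819^1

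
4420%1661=1098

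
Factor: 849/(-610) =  - 2^(  -  1 )*3^1 * 5^(  -  1) * 61^(-1 )*283^1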